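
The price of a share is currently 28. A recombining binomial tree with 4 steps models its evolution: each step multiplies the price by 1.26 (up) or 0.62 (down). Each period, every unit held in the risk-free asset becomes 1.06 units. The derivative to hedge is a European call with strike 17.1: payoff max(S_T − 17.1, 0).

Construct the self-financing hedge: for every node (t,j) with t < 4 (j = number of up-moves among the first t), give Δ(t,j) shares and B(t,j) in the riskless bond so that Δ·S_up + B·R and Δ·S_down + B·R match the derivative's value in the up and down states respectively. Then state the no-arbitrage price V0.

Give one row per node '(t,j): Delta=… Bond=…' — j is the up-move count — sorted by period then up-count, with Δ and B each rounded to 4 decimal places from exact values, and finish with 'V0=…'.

No-arbitrage ⇒ martingale measure with p* = (R−d)/(u−d) = 0.6875.
At expiry t=4: V(4,0)=0.0000, V(4,1)=0.0000, V(4,2)=0.0000, V(4,3)=17.6265, V(4,4)=53.4733
(3,0): S=6.6732. Δ = (V_up−V_dn)/(S_up−S_dn) = (0.0000−0.0000)/(8.4082−4.1374) = 0.0000. V = [p*·0.0000 + (1−p*)·0.0000]/1.06 = 0.0000. B = V − Δ·S = 0.0000.
(3,1): S=13.5616. Δ = (V_up−V_dn)/(S_up−S_dn) = (0.0000−0.0000)/(17.0877−8.4082) = 0.0000. V = [p*·0.0000 + (1−p*)·0.0000]/1.06 = 0.0000. B = V − Δ·S = 0.0000.
(3,2): S=27.5607. Δ = (V_up−V_dn)/(S_up−S_dn) = (17.6265−0.0000)/(34.7265−17.0877) = 0.9993. V = [p*·17.6265 + (1−p*)·0.0000]/1.06 = 11.4323. B = V − Δ·S = -16.1091.
(3,3): S=56.0105. Δ = (V_up−V_dn)/(S_up−S_dn) = (53.4733−17.6265)/(70.5733−34.7265) = 1.0000. V = [p*·53.4733 + (1−p*)·17.6265]/1.06 = 39.8785. B = V − Δ·S = -16.1321.
(2,0): S=10.7632. Δ = (V_up−V_dn)/(S_up−S_dn) = (0.0000−0.0000)/(13.5616−6.6732) = 0.0000. V = [p*·0.0000 + (1−p*)·0.0000]/1.06 = 0.0000. B = V − Δ·S = 0.0000.
(2,1): S=21.8736. Δ = (V_up−V_dn)/(S_up−S_dn) = (11.4323−0.0000)/(27.5607−13.5616) = 0.8166. V = [p*·11.4323 + (1−p*)·0.0000]/1.06 = 7.4148. B = V − Δ·S = -10.4482.
(2,2): S=44.4528. Δ = (V_up−V_dn)/(S_up−S_dn) = (39.8785−11.4323)/(56.0105−27.5607) = 0.9999. V = [p*·39.8785 + (1−p*)·11.4323]/1.06 = 29.2349. B = V − Δ·S = -15.2122.
(1,0): S=17.3600. Δ = (V_up−V_dn)/(S_up−S_dn) = (7.4148−0.0000)/(21.8736−10.7632) = 0.6674. V = [p*·7.4148 + (1−p*)·0.0000]/1.06 = 4.8091. B = V − Δ·S = -6.7765.
(1,1): S=35.2800. Δ = (V_up−V_dn)/(S_up−S_dn) = (29.2349−7.4148)/(44.4528−21.8736) = 0.9664. V = [p*·29.2349 + (1−p*)·7.4148]/1.06 = 21.1473. B = V − Δ·S = -12.9466.
(0,0): S=28.0000. Δ = (V_up−V_dn)/(S_up−S_dn) = (21.1473−4.8091)/(35.2800−17.3600) = 0.9117. V = [p*·21.1473 + (1−p*)·4.8091]/1.06 = 15.1336. B = V − Δ·S = -10.3948.
Self-financing check: at every node Δ·S+B equals the discounted successor values.

(0,0): Delta=0.9117 Bond=-10.3948
(1,0): Delta=0.6674 Bond=-6.7765
(1,1): Delta=0.9664 Bond=-12.9466
(2,0): Delta=0.0000 Bond=0.0000
(2,1): Delta=0.8166 Bond=-10.4482
(2,2): Delta=0.9999 Bond=-15.2122
(3,0): Delta=0.0000 Bond=0.0000
(3,1): Delta=0.0000 Bond=0.0000
(3,2): Delta=0.9993 Bond=-16.1091
(3,3): Delta=1.0000 Bond=-16.1321
V0=15.1336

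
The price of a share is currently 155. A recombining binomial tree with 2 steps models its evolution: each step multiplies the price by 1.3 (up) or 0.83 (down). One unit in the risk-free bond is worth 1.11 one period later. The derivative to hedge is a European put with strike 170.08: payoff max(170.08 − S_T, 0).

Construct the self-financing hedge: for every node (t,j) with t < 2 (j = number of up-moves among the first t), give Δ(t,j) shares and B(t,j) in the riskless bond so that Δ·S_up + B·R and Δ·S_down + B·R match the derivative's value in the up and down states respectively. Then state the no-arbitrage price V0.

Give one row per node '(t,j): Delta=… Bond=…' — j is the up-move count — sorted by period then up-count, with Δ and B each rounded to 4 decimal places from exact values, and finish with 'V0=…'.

(0,0): Delta=-0.3232 Bond=59.5952
(1,0): Delta=-1.0000 Bond=153.2252
(1,1): Delta=-0.0299 Bond=7.0644
V0=9.5043

Since d<R<u, set p* = (R−d)/(u−d) = 0.5957; price each node as the discounted p*-expectation of its children.
Payoff layer (t=2): V(2,0)=63.3005, V(2,1)=2.8350, V(2,2)=0.0000
Node (1,0) S=128.6500: V=(p*·2.8350+(1−p*)·63.3005)/1.11=24.5752; Δ=(2.8350−63.3005)/(167.2450−106.7795)=-1.0000; B=V−Δ·S=153.2252
Node (1,1) S=201.5000: V=(p*·0.0000+(1−p*)·2.8350)/1.11=1.0325; Δ=(0.0000−2.8350)/(261.9500−167.2450)=-0.0299; B=V−Δ·S=7.0644
Node (0,0) S=155.0000: V=(p*·1.0325+(1−p*)·24.5752)/1.11=9.5043; Δ=(1.0325−24.5752)/(201.5000−128.6500)=-0.3232; B=V−Δ·S=59.5952
The time-0 hedge costs 9.5043, which is the no-arbitrage price.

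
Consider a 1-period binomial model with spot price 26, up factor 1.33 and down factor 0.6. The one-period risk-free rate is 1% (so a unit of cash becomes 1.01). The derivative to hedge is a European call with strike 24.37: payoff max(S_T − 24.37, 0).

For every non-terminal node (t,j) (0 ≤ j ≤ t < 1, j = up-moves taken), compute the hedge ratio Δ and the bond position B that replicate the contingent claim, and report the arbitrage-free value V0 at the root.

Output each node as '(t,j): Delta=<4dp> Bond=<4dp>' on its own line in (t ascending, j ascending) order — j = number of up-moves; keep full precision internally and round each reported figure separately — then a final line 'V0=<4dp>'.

(0,0): Delta=0.5379 Bond=-8.3087
V0=5.6776

The replicating-portfolio and risk-neutral prices coincide; use p* = (1.01−0.6)/(1.33−0.6) = 0.5616 for the latter.
Terminal values V(1,·): V(1,0)=0.0000, V(1,1)=10.2100
  t=0,j=0: stock 26.0000 → up 34.5800 (V=10.2100), down 15.6000 (V=0.0000). Price 5.6776; hedge Δ=0.5379, bond B=-8.3087.
Root portfolio cost Δ·26+B reproduces V0=5.6776.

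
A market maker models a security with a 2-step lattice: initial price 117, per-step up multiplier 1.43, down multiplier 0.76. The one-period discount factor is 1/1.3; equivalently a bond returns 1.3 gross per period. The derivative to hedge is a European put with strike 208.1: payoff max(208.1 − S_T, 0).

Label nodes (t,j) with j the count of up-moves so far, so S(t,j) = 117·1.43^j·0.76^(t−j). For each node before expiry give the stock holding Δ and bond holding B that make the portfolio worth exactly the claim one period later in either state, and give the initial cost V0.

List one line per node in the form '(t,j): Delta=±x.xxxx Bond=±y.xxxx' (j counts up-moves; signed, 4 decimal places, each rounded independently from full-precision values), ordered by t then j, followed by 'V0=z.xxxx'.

(0,0): Delta=-0.7536 Bond=106.2832
(1,0): Delta=-1.0000 Bond=160.0769
(1,1): Delta=-0.7221 Bond=132.8938
V0=18.1105

Under the risk-neutral measure, an up-move has probability p* = (R−d)/(u−d) = 0.8060 and values discount at R = 1.3.
At expiry t=2: V(2,0)=140.5208, V(2,1)=80.9444, V(2,2)=0.0000
  t=1,j=0: stock 88.9200 → up 127.1556 (V=80.9444), down 67.5792 (V=140.5208). Price 71.1569; hedge Δ=-1.0000, bond B=160.0769.
  t=1,j=1: stock 167.3100 → up 239.2533 (V=0.0000), down 127.1556 (V=80.9444). Price 12.0813; hedge Δ=-0.7221, bond B=132.8938.
  t=0,j=0: stock 117.0000 → up 167.3100 (V=12.0813), down 88.9200 (V=71.1569). Price 18.1105; hedge Δ=-0.7536, bond B=106.2832.
Self-financing check: at every node Δ·S+B equals the discounted successor values.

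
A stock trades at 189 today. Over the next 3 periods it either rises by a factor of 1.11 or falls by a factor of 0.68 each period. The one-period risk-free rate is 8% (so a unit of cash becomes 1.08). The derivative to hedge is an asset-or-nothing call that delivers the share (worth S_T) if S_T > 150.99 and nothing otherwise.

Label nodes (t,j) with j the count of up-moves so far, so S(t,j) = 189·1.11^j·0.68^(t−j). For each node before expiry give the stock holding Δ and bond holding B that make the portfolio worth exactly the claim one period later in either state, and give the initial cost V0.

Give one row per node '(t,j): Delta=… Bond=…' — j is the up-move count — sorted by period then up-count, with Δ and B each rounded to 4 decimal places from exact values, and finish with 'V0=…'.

(0,0): Delta=1.1309 Bond=-25.8024
(1,0): Delta=2.4680 Bond=-199.7106
(1,1): Delta=1.0695 Bond=-14.9783
(2,0): Delta=0.0000 Bond=0.0000
(2,1): Delta=2.5814 Bond=-231.8640
(2,2): Delta=1.0000 Bond=0.0000
V0=187.9379

Risk-neutral probability p* = (R−d)/(u−d) = (1.08−0.68)/(1.11−0.68) = 0.9302.
Payoff layer (t=3): V(3,0)=0.0000, V(3,1)=0.0000, V(3,2)=158.3495, V(3,3)=258.4823
  t=2,j=0: stock 87.3936 → up 97.0069 (V=0.0000), down 59.4276 (V=0.0000). Price 0.0000; hedge Δ=0.0000, bond B=0.0000.
  t=2,j=1: stock 142.6572 → up 158.3495 (V=158.3495), down 97.0069 (V=0.0000). Price 136.3906; hedge Δ=2.5814, bond B=-231.8640.
  t=2,j=2: stock 232.8669 → up 258.4823 (V=258.4823), down 158.3495 (V=158.3495). Price 232.8669; hedge Δ=1.0000, bond B=0.0000.
  t=1,j=0: stock 128.5200 → up 142.6572 (V=136.3906), down 87.3936 (V=0.0000). Price 117.4768; hedge Δ=2.4680, bond B=-199.7106.
  t=1,j=1: stock 209.7900 → up 232.8669 (V=232.8669), down 142.6572 (V=136.3906). Price 209.3852; hedge Δ=1.0695, bond B=-14.9783.
  t=0,j=0: stock 189.0000 → up 209.7900 (V=209.3852), down 128.5200 (V=117.4768). Price 187.9379; hedge Δ=1.1309, bond B=-25.8024.
Each (Δ,B) replicates both successor values, so the strategy is self-financing and V0 is arbitrage-free.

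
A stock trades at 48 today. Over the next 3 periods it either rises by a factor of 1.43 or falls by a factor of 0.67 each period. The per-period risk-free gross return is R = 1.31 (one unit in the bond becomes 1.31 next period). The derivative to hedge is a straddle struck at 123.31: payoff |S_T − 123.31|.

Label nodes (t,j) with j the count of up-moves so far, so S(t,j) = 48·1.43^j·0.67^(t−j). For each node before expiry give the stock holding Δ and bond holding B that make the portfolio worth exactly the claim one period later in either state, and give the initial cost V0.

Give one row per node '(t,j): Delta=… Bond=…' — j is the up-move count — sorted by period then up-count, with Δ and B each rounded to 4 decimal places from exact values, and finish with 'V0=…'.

No-arbitrage ⇒ martingale measure with p* = (R−d)/(u−d) = 0.8421.
Payoff layer (t=3): V(3,0)=108.8734, V(3,1)=92.4975, V(3,2)=57.5460, V(3,3)=17.0519
  t=2,j=0: stock 21.5472 → up 30.8125 (V=92.4975), down 14.4366 (V=108.8734). Price 72.5826; hedge Δ=-1.0000, bond B=94.1298.
  t=2,j=1: stock 45.9888 → up 65.7640 (V=57.5460), down 30.8125 (V=92.4975). Price 48.1410; hedge Δ=-1.0000, bond B=94.1298.
  t=2,j=2: stock 98.1552 → up 140.3619 (V=17.0519), down 65.7640 (V=57.5460). Price 17.8975; hedge Δ=-0.5428, bond B=71.1792.
  t=1,j=0: stock 32.1600 → up 45.9888 (V=48.1410), down 21.5472 (V=72.5826). Price 39.6948; hedge Δ=-1.0000, bond B=71.8548.
  t=1,j=1: stock 68.6400 → up 98.1552 (V=17.8975), down 45.9888 (V=48.1410). Price 17.3075; hedge Δ=-0.5797, bond B=57.1015.
  t=0,j=0: stock 48.0000 → up 68.6400 (V=17.3075), down 32.1600 (V=39.6948). Price 15.9102; hedge Δ=-0.6137, bond B=45.3672.
Check: Δ(0,0)·S0 + B(0,0) = 15.9102 = V0.

(0,0): Delta=-0.6137 Bond=45.3672
(1,0): Delta=-1.0000 Bond=71.8548
(1,1): Delta=-0.5797 Bond=57.1015
(2,0): Delta=-1.0000 Bond=94.1298
(2,1): Delta=-1.0000 Bond=94.1298
(2,2): Delta=-0.5428 Bond=71.1792
V0=15.9102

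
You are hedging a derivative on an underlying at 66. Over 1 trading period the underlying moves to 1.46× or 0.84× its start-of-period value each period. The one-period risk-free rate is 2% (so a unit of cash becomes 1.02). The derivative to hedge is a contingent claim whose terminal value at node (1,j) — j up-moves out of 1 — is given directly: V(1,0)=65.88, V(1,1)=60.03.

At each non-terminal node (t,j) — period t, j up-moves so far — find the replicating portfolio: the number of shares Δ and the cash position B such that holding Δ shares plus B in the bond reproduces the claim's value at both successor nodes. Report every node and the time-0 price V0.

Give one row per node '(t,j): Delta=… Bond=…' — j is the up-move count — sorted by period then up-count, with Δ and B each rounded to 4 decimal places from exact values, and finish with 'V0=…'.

(0,0): Delta=-0.1430 Bond=72.3586
V0=62.9231

No-arbitrage ⇒ martingale measure with p* = (R−d)/(u−d) = 0.2903.
Payoff layer (t=1): V(1,0)=65.8800, V(1,1)=60.0300
(0,0): S=66.0000. Δ = (V_up−V_dn)/(S_up−S_dn) = (60.0300−65.8800)/(96.3600−55.4400) = -0.1430. V = [p*·60.0300 + (1−p*)·65.8800]/1.02 = 62.9231. B = V − Δ·S = 72.3586.
Each (Δ,B) replicates both successor values, so the strategy is self-financing and V0 is arbitrage-free.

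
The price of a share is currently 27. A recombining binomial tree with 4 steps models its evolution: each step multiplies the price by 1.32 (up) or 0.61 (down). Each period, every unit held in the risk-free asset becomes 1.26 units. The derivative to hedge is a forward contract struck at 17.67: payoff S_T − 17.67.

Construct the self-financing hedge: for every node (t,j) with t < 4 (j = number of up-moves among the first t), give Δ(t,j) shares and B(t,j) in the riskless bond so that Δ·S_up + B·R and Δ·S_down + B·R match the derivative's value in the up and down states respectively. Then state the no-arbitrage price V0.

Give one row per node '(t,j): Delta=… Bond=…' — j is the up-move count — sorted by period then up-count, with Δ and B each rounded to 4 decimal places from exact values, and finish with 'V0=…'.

(0,0): Delta=1.0000 Bond=-7.0106
(1,0): Delta=1.0000 Bond=-8.8333
(1,1): Delta=1.0000 Bond=-8.8333
(2,0): Delta=1.0000 Bond=-11.1300
(2,1): Delta=1.0000 Bond=-11.1300
(2,2): Delta=1.0000 Bond=-11.1300
(3,0): Delta=1.0000 Bond=-14.0238
(3,1): Delta=1.0000 Bond=-14.0238
(3,2): Delta=1.0000 Bond=-14.0238
(3,3): Delta=1.0000 Bond=-14.0238
V0=19.9894

No-arbitrage ⇒ martingale measure with p* = (R−d)/(u−d) = 0.9155.
At expiry t=4: V(4,0)=-13.9316, V(4,1)=-9.5804, V(4,2)=-0.1646, V(4,3)=20.2105, V(4,4)=64.3009
(3,0): S=6.1285. Δ = (V_up−V_dn)/(S_up−S_dn) = (-9.5804−-13.9316)/(8.0896−3.7384) = 1.0000. V = [p*·-9.5804 + (1−p*)·-13.9316]/1.26 = -7.8953. B = V − Δ·S = -14.0238.
(3,1): S=13.2616. Δ = (V_up−V_dn)/(S_up−S_dn) = (-0.1646−-9.5804)/(17.5054−8.0896) = 1.0000. V = [p*·-0.1646 + (1−p*)·-9.5804]/1.26 = -0.7622. B = V − Δ·S = -14.0238.
(3,2): S=28.6973. Δ = (V_up−V_dn)/(S_up−S_dn) = (20.2105−-0.1646)/(37.8805−17.5054) = 1.0000. V = [p*·20.2105 + (1−p*)·-0.1646]/1.26 = 14.6735. B = V − Δ·S = -14.0238.
(3,3): S=62.0991. Δ = (V_up−V_dn)/(S_up−S_dn) = (64.3009−20.2105)/(81.9709−37.8805) = 1.0000. V = [p*·64.3009 + (1−p*)·20.2105]/1.26 = 48.0753. B = V − Δ·S = -14.0238.
(2,0): S=10.0467. Δ = (V_up−V_dn)/(S_up−S_dn) = (-0.7622−-7.8953)/(13.2616−6.1285) = 1.0000. V = [p*·-0.7622 + (1−p*)·-7.8953]/1.26 = -1.0833. B = V − Δ·S = -11.1300.
(2,1): S=21.7404. Δ = (V_up−V_dn)/(S_up−S_dn) = (14.6735−-0.7622)/(28.6973−13.2616) = 1.0000. V = [p*·14.6735 + (1−p*)·-0.7622]/1.26 = 10.6104. B = V − Δ·S = -11.1300.
(2,2): S=47.0448. Δ = (V_up−V_dn)/(S_up−S_dn) = (48.0753−14.6735)/(62.0991−28.6973) = 1.0000. V = [p*·48.0753 + (1−p*)·14.6735]/1.26 = 35.9148. B = V − Δ·S = -11.1300.
(1,0): S=16.4700. Δ = (V_up−V_dn)/(S_up−S_dn) = (10.6104−-1.0833)/(21.7404−10.0467) = 1.0000. V = [p*·10.6104 + (1−p*)·-1.0833]/1.26 = 7.6367. B = V − Δ·S = -8.8333.
(1,1): S=35.6400. Δ = (V_up−V_dn)/(S_up−S_dn) = (35.9148−10.6104)/(47.0448−21.7404) = 1.0000. V = [p*·35.9148 + (1−p*)·10.6104]/1.26 = 26.8067. B = V − Δ·S = -8.8333.
(0,0): S=27.0000. Δ = (V_up−V_dn)/(S_up−S_dn) = (26.8067−7.6367)/(35.6400−16.4700) = 1.0000. V = [p*·26.8067 + (1−p*)·7.6367]/1.26 = 19.9894. B = V − Δ·S = -7.0106.
Each (Δ,B) replicates both successor values, so the strategy is self-financing and V0 is arbitrage-free.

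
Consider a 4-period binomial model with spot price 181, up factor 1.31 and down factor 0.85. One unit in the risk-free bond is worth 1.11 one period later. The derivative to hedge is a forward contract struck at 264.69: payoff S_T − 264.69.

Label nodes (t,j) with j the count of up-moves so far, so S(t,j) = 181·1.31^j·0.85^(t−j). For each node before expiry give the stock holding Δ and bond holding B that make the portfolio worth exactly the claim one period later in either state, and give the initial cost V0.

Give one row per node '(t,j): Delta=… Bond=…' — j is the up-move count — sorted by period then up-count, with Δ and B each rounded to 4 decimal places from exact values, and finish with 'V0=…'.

Risk-neutral probability p* = (R−d)/(u−d) = (1.11−0.85)/(1.31−0.85) = 0.5652.
Payoff layer (t=4): V(4,0)=-170.2069, V(4,1)=-119.0748, V(4,2)=-40.2713, V(4,3)=81.1788, V(4,4)=268.3549
  t=3,j=0: stock 111.1566 → up 145.6152 (V=-119.0748), down 94.4831 (V=-170.2069). Price -127.3028; hedge Δ=1.0000, bond B=-238.4595.
  t=3,j=1: stock 171.3120 → up 224.4187 (V=-40.2713), down 145.6152 (V=-119.0748). Price -67.1475; hedge Δ=1.0000, bond B=-238.4595.
  t=3,j=2: stock 264.0220 → up 345.8688 (V=81.1788), down 224.4187 (V=-40.2713). Price 25.5625; hedge Δ=1.0000, bond B=-238.4595.
  t=3,j=3: stock 406.9045 → up 533.0449 (V=268.3549), down 345.8688 (V=81.1788). Price 168.4450; hedge Δ=1.0000, bond B=-238.4595.
  t=2,j=0: stock 130.7725 → up 171.3120 (V=-67.1475), down 111.1566 (V=-127.3028). Price -84.0558; hedge Δ=1.0000, bond B=-214.8283.
  t=2,j=1: stock 201.5435 → up 264.0220 (V=25.5625), down 171.3120 (V=-67.1475). Price -13.2848; hedge Δ=1.0000, bond B=-214.8283.
  t=2,j=2: stock 310.6141 → up 406.9045 (V=168.4450), down 264.0220 (V=25.5625). Price 95.7858; hedge Δ=1.0000, bond B=-214.8283.
  t=1,j=0: stock 153.8500 → up 201.5435 (V=-13.2848), down 130.7725 (V=-84.0558). Price -39.6890; hedge Δ=1.0000, bond B=-193.5390.
  t=1,j=1: stock 237.1100 → up 310.6141 (V=95.7858), down 201.5435 (V=-13.2848). Price 43.5710; hedge Δ=1.0000, bond B=-193.5390.
  t=0,j=0: stock 181.0000 → up 237.1100 (V=43.5710), down 153.8500 (V=-39.6890). Price 6.6405; hedge Δ=1.0000, bond B=-174.3595.
The time-0 hedge costs 6.6405, which is the no-arbitrage price.

(0,0): Delta=1.0000 Bond=-174.3595
(1,0): Delta=1.0000 Bond=-193.5390
(1,1): Delta=1.0000 Bond=-193.5390
(2,0): Delta=1.0000 Bond=-214.8283
(2,1): Delta=1.0000 Bond=-214.8283
(2,2): Delta=1.0000 Bond=-214.8283
(3,0): Delta=1.0000 Bond=-238.4595
(3,1): Delta=1.0000 Bond=-238.4595
(3,2): Delta=1.0000 Bond=-238.4595
(3,3): Delta=1.0000 Bond=-238.4595
V0=6.6405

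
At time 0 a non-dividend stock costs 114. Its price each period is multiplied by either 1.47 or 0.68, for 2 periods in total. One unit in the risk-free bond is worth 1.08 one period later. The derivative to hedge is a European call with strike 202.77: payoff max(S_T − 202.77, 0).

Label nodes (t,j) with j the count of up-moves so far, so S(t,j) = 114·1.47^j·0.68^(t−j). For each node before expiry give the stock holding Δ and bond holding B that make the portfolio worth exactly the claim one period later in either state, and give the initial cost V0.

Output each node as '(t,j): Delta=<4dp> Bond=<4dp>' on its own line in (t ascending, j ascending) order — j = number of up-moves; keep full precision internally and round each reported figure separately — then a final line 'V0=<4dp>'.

(0,0): Delta=0.2268 Bond=-16.2810
(1,0): Delta=0.0000 Bond=0.0000
(1,1): Delta=0.3291 Bond=-34.7273
V0=9.5771

Risk-neutral probability p* = (R−d)/(u−d) = (1.08−0.68)/(1.47−0.68) = 0.5063.
Terminal payoffs: V(2,0)=0.0000, V(2,1)=0.0000, V(2,2)=43.5726
Node (1,0) S=77.5200: V=(p*·0.0000+(1−p*)·0.0000)/1.08=0.0000; Δ=(0.0000−0.0000)/(113.9544−52.7136)=0.0000; B=V−Δ·S=0.0000
Node (1,1) S=167.5800: V=(p*·43.5726+(1−p*)·0.0000)/1.08=20.4278; Δ=(43.5726−0.0000)/(246.3426−113.9544)=0.3291; B=V−Δ·S=-34.7273
Node (0,0) S=114.0000: V=(p*·20.4278+(1−p*)·0.0000)/1.08=9.5771; Δ=(20.4278−0.0000)/(167.5800−77.5200)=0.2268; B=V−Δ·S=-16.2810
The time-0 hedge costs 9.5771, which is the no-arbitrage price.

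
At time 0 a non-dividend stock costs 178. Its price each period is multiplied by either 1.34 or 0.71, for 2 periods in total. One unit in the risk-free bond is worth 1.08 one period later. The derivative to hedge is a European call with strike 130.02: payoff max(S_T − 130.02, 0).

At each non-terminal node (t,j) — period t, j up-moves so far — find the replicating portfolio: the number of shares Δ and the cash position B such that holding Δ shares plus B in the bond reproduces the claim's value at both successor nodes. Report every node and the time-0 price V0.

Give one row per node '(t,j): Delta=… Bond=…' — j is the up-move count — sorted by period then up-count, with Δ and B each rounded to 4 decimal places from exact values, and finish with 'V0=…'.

Since d<R<u, set p* = (R−d)/(u−d) = 0.5873; price each node as the discounted p*-expectation of its children.
At expiry t=2: V(2,0)=0.0000, V(2,1)=39.3292, V(2,2)=189.5968
  t=1,j=0: stock 126.3800 → up 169.3492 (V=39.3292), down 89.7298 (V=0.0000). Price 21.3871; hedge Δ=0.4940, bond B=-41.0402.
  t=1,j=1: stock 238.5200 → up 319.6168 (V=189.5968), down 169.3492 (V=39.3292). Price 118.1311; hedge Δ=1.0000, bond B=-120.3889.
  t=0,j=0: stock 178.0000 → up 238.5200 (V=118.1311), down 126.3800 (V=21.3871). Price 72.4121; hedge Δ=0.8627, bond B=-81.1498.
The time-0 hedge costs 72.4121, which is the no-arbitrage price.

(0,0): Delta=0.8627 Bond=-81.1498
(1,0): Delta=0.4940 Bond=-41.0402
(1,1): Delta=1.0000 Bond=-120.3889
V0=72.4121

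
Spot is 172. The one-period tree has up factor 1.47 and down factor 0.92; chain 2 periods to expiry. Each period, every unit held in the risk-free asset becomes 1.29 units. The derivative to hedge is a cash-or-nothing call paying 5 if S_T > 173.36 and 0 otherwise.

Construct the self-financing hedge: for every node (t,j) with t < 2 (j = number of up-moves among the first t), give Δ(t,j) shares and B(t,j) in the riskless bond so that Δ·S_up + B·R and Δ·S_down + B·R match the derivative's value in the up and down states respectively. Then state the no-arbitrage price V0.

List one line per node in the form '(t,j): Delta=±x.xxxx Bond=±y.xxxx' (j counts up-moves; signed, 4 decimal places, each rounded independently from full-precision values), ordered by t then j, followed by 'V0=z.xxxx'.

Under the risk-neutral measure, an up-move has probability p* = (R−d)/(u−d) = 0.6727 and values discount at R = 1.29.
At expiry t=2: V(2,0)=0.0000, V(2,1)=5.0000, V(2,2)=5.0000
  t=1,j=0: stock 158.2400 → up 232.6128 (V=5.0000), down 145.5808 (V=0.0000). Price 2.6075; hedge Δ=0.0575, bond B=-6.4834.
  t=1,j=1: stock 252.8400 → up 371.6748 (V=5.0000), down 232.6128 (V=5.0000). Price 3.8760; hedge Δ=0.0000, bond B=3.8760.
  t=0,j=0: stock 172.0000 → up 252.8400 (V=3.8760), down 158.2400 (V=2.6075). Price 2.6828; hedge Δ=0.0134, bond B=0.3764.
Each (Δ,B) replicates both successor values, so the strategy is self-financing and V0 is arbitrage-free.

(0,0): Delta=0.0134 Bond=0.3764
(1,0): Delta=0.0575 Bond=-6.4834
(1,1): Delta=0.0000 Bond=3.8760
V0=2.6828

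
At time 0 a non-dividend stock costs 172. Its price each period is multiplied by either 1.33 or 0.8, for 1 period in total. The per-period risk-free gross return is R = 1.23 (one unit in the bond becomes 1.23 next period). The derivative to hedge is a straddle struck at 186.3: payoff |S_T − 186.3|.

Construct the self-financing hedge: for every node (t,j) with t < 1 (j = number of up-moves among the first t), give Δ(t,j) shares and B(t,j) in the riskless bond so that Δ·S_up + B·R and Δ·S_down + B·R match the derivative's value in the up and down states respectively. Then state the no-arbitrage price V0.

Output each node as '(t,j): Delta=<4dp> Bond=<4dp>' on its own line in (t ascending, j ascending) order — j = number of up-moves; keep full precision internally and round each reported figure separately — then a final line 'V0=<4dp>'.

(0,0): Delta=-0.0685 Bond=47.2511
V0=35.4775

Under the risk-neutral measure, an up-move has probability p* = (R−d)/(u−d) = 0.8113 and values discount at R = 1.23.
At expiry t=1: V(1,0)=48.7000, V(1,1)=42.4600
(0,0): S=172.0000. Δ = (V_up−V_dn)/(S_up−S_dn) = (42.4600−48.7000)/(228.7600−137.6000) = -0.0685. V = [p*·42.4600 + (1−p*)·48.7000]/1.23 = 35.4775. B = V − Δ·S = 47.2511.
The time-0 hedge costs 35.4775, which is the no-arbitrage price.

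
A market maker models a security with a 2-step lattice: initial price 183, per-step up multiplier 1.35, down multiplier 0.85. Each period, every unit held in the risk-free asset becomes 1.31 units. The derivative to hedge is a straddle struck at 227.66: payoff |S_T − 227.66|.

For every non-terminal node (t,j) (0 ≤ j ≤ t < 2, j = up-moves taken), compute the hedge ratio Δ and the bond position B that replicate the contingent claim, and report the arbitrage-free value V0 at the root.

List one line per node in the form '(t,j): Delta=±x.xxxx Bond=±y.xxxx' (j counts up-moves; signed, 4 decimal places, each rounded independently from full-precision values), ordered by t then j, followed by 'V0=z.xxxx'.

(0,0): Delta=0.6250 Bond=-60.2892
(1,0): Delta=-1.0000 Bond=173.7863
(1,1): Delta=0.7139 Bond=-100.9584
V0=54.0815

Risk-neutral probability p* = (R−d)/(u−d) = (1.31−0.85)/(1.35−0.85) = 0.9200.
Terminal values V(2,·): V(2,0)=95.4425, V(2,1)=17.6675, V(2,2)=105.8575
(1,0): S=155.5500. Δ = (V_up−V_dn)/(S_up−S_dn) = (17.6675−95.4425)/(209.9925−132.2175) = -1.0000. V = [p*·17.6675 + (1−p*)·95.4425]/1.31 = 18.2363. B = V − Δ·S = 173.7863.
(1,1): S=247.0500. Δ = (V_up−V_dn)/(S_up−S_dn) = (105.8575−17.6675)/(333.5175−209.9925) = 0.7139. V = [p*·105.8575 + (1−p*)·17.6675]/1.31 = 75.4216. B = V − Δ·S = -100.9584.
(0,0): S=183.0000. Δ = (V_up−V_dn)/(S_up−S_dn) = (75.4216−18.2363)/(247.0500−155.5500) = 0.6250. V = [p*·75.4216 + (1−p*)·18.2363]/1.31 = 54.0815. B = V − Δ·S = -60.2892.
Self-financing check: at every node Δ·S+B equals the discounted successor values.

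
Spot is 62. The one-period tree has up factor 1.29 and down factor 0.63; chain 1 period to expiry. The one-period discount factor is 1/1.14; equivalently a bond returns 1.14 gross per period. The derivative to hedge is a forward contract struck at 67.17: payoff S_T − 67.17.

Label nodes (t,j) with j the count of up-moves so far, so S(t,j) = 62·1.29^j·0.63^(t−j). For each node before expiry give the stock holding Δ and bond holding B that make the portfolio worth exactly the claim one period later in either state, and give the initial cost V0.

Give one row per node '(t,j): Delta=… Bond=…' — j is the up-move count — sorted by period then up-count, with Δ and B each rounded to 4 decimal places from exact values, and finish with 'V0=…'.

No-arbitrage ⇒ martingale measure with p* = (R−d)/(u−d) = 0.7727.
Terminal values V(1,·): V(1,0)=-28.1100, V(1,1)=12.8100
(0,0): S=62.0000. Δ = (V_up−V_dn)/(S_up−S_dn) = (12.8100−-28.1100)/(79.9800−39.0600) = 1.0000. V = [p*·12.8100 + (1−p*)·-28.1100]/1.14 = 3.0789. B = V − Δ·S = -58.9211.
Each (Δ,B) replicates both successor values, so the strategy is self-financing and V0 is arbitrage-free.

(0,0): Delta=1.0000 Bond=-58.9211
V0=3.0789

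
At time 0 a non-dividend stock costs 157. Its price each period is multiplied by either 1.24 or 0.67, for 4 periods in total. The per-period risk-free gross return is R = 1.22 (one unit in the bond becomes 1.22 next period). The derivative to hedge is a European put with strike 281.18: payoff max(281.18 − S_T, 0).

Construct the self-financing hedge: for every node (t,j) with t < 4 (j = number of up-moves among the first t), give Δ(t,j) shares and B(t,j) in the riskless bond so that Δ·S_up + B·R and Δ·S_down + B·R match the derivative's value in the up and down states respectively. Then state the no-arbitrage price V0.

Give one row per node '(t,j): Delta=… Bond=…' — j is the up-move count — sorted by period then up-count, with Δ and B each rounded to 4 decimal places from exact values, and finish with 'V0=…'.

(0,0): Delta=-0.5024 Bond=84.0227
(1,0): Delta=-1.0000 Bond=154.8478
(1,1): Delta=-0.4926 Bond=100.6045
(2,0): Delta=-1.0000 Bond=188.9143
(2,1): Delta=-1.0000 Bond=188.9143
(2,2): Delta=-0.4827 Bond=120.3310
(3,0): Delta=-1.0000 Bond=230.4754
(3,1): Delta=-1.0000 Bond=230.4754
(3,2): Delta=-1.0000 Bond=230.4754
(3,3): Delta=-0.4725 Bond=143.7612
V0=5.1422

Since d<R<u, set p* = (R−d)/(u−d) = 0.9649; price each node as the discounted p*-expectation of its children.
Terminal payoffs: V(4,0)=249.5427, V(4,1)=222.6275, V(4,2)=172.8141, V(4,3)=80.6222, V(4,4)=0.0000
(3,0): S=47.2198. Δ = (V_up−V_dn)/(S_up−S_dn) = (222.6275−249.5427)/(58.5525−31.6373) = -1.0000. V = [p*·222.6275 + (1−p*)·249.5427]/1.22 = 183.2556. B = V − Δ·S = 230.4754.
(3,1): S=87.3919. Δ = (V_up−V_dn)/(S_up−S_dn) = (172.8141−222.6275)/(108.3659−58.5525) = -1.0000. V = [p*·172.8141 + (1−p*)·222.6275]/1.22 = 143.0836. B = V − Δ·S = 230.4754.
(3,2): S=161.7401. Δ = (V_up−V_dn)/(S_up−S_dn) = (80.6222−172.8141)/(200.5578−108.3659) = -1.0000. V = [p*·80.6222 + (1−p*)·172.8141]/1.22 = 68.7353. B = V − Δ·S = 230.4754.
(3,3): S=299.3400. Δ = (V_up−V_dn)/(S_up−S_dn) = (0.0000−80.6222)/(371.1816−200.5578) = -0.4725. V = [p*·0.0000 + (1−p*)·80.6222]/1.22 = 2.3187. B = V − Δ·S = 143.7612.
(2,0): S=70.4773. Δ = (V_up−V_dn)/(S_up−S_dn) = (143.0836−183.2556)/(87.3919−47.2198) = -1.0000. V = [p*·143.0836 + (1−p*)·183.2556]/1.22 = 118.4370. B = V − Δ·S = 188.9143.
(2,1): S=130.4356. Δ = (V_up−V_dn)/(S_up−S_dn) = (68.7353−143.0836)/(161.7401−87.3919) = -1.0000. V = [p*·68.7353 + (1−p*)·143.0836]/1.22 = 58.4787. B = V − Δ·S = 188.9143.
(2,2): S=241.4032. Δ = (V_up−V_dn)/(S_up−S_dn) = (2.3187−68.7353)/(299.3400−161.7401) = -0.4827. V = [p*·2.3187 + (1−p*)·68.7353]/1.22 = 3.8108. B = V − Δ·S = 120.3310.
(1,0): S=105.1900. Δ = (V_up−V_dn)/(S_up−S_dn) = (58.4787−118.4370)/(130.4356−70.4773) = -1.0000. V = [p*·58.4787 + (1−p*)·118.4370]/1.22 = 49.6578. B = V − Δ·S = 154.8478.
(1,1): S=194.6800. Δ = (V_up−V_dn)/(S_up−S_dn) = (3.8108−58.4787)/(241.4032−130.4356) = -0.4926. V = [p*·3.8108 + (1−p*)·58.4787]/1.22 = 4.6959. B = V − Δ·S = 100.6045.
(0,0): S=157.0000. Δ = (V_up−V_dn)/(S_up−S_dn) = (4.6959−49.6578)/(194.6800−105.1900) = -0.5024. V = [p*·4.6959 + (1−p*)·49.6578]/1.22 = 5.1422. B = V − Δ·S = 84.0227.
Self-financing check: at every node Δ·S+B equals the discounted successor values.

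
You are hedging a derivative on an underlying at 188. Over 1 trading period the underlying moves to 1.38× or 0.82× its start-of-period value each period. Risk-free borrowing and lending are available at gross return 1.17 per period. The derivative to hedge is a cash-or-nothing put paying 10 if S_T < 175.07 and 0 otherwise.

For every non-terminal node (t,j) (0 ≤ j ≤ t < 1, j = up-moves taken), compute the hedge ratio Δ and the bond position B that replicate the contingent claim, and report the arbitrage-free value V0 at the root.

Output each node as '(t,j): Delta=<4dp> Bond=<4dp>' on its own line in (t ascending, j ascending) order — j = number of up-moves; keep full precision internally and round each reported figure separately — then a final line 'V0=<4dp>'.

Risk-neutral probability p* = (R−d)/(u−d) = (1.17−0.82)/(1.38−0.82) = 0.6250.
At expiry t=1: V(1,0)=10.0000, V(1,1)=0.0000
Node (0,0) S=188.0000: V=(p*·0.0000+(1−p*)·10.0000)/1.17=3.2051; Δ=(0.0000−10.0000)/(259.4400−154.1600)=-0.0950; B=V−Δ·S=21.0623
Self-financing check: at every node Δ·S+B equals the discounted successor values.

(0,0): Delta=-0.0950 Bond=21.0623
V0=3.2051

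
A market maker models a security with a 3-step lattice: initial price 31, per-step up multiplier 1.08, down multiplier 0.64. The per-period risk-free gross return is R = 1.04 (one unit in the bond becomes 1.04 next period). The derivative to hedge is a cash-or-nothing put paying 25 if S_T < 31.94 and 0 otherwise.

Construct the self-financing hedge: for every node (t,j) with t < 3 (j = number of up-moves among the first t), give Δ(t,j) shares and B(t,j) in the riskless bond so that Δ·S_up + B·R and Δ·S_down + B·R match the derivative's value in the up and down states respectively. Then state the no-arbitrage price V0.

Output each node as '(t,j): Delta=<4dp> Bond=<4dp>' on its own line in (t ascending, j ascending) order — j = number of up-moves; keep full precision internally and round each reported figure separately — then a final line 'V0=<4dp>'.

(0,0): Delta=-1.4005 Bond=48.9416
(1,0): Delta=0.0000 Bond=23.1139
(1,1): Delta=-1.4835 Bond=53.6777
(2,0): Delta=0.0000 Bond=24.0385
(2,1): Delta=0.0000 Bond=24.0385
(2,2): Delta=-1.5714 Bond=59.0035
V0=5.5270

Under the risk-neutral measure, an up-move has probability p* = (R−d)/(u−d) = 0.9091 and values discount at R = 1.04.
Terminal payoffs: V(3,0)=25.0000, V(3,1)=25.0000, V(3,2)=25.0000, V(3,3)=0.0000
Node (2,0) S=12.6976: V=(p*·25.0000+(1−p*)·25.0000)/1.04=24.0385; Δ=(25.0000−25.0000)/(13.7134−8.1265)=0.0000; B=V−Δ·S=24.0385
Node (2,1) S=21.4272: V=(p*·25.0000+(1−p*)·25.0000)/1.04=24.0385; Δ=(25.0000−25.0000)/(23.1414−13.7134)=0.0000; B=V−Δ·S=24.0385
Node (2,2) S=36.1584: V=(p*·0.0000+(1−p*)·25.0000)/1.04=2.1853; Δ=(0.0000−25.0000)/(39.0511−23.1414)=-1.5714; B=V−Δ·S=59.0035
Node (1,0) S=19.8400: V=(p*·24.0385+(1−p*)·24.0385)/1.04=23.1139; Δ=(24.0385−24.0385)/(21.4272−12.6976)=0.0000; B=V−Δ·S=23.1139
Node (1,1) S=33.4800: V=(p*·2.1853+(1−p*)·24.0385)/1.04=4.0115; Δ=(2.1853−24.0385)/(36.1584−21.4272)=-1.4835; B=V−Δ·S=53.6777
Node (0,0) S=31.0000: V=(p*·4.0115+(1−p*)·23.1139)/1.04=5.5270; Δ=(4.0115−23.1139)/(33.4800−19.8400)=-1.4005; B=V−Δ·S=48.9416
Root portfolio cost Δ·31+B reproduces V0=5.5270.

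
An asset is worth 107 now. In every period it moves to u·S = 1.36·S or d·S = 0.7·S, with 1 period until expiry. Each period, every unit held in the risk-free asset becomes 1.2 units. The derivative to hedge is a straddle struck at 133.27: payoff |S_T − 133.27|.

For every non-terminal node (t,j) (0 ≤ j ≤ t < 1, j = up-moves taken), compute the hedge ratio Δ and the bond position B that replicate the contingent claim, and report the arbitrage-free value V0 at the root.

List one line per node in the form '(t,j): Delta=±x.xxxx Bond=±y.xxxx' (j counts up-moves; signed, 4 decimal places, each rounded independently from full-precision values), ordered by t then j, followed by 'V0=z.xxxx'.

Under the risk-neutral measure, an up-move has probability p* = (R−d)/(u−d) = 0.7576 and values discount at R = 1.2.
Payoff layer (t=1): V(1,0)=58.3700, V(1,1)=12.2500
(0,0): S=107.0000. Δ = (V_up−V_dn)/(S_up−S_dn) = (12.2500−58.3700)/(145.5200−74.9000) = -0.6531. V = [p*·12.2500 + (1−p*)·58.3700]/1.2 = 19.5255. B = V − Δ·S = 89.4043.
Root portfolio cost Δ·107+B reproduces V0=19.5255.

(0,0): Delta=-0.6531 Bond=89.4043
V0=19.5255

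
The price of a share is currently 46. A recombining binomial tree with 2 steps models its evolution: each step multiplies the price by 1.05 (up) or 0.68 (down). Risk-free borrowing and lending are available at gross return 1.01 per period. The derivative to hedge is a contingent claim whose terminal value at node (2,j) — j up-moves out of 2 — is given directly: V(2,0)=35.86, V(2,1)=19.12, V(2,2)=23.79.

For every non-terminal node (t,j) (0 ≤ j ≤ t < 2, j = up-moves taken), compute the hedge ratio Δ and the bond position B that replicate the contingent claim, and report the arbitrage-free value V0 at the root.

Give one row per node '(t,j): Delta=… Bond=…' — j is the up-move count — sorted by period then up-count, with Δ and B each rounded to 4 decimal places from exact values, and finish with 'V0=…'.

Risk-neutral probability p* = (R−d)/(u−d) = (1.01−0.68)/(1.05−0.68) = 0.8919.
Terminal payoffs: V(2,0)=35.8600, V(2,1)=19.1200, V(2,2)=23.7900
(1,0): S=31.2800. Δ = (V_up−V_dn)/(S_up−S_dn) = (19.1200−35.8600)/(32.8440−21.2704) = -1.4464. V = [p*·19.1200 + (1−p*)·35.8600]/1.01 = 20.7225. B = V − Δ·S = 65.9657.
(1,1): S=48.3000. Δ = (V_up−V_dn)/(S_up−S_dn) = (23.7900−19.1200)/(50.7150−32.8440) = 0.2613. V = [p*·23.7900 + (1−p*)·19.1200]/1.01 = 23.0546. B = V − Δ·S = 10.4330.
(0,0): S=46.0000. Δ = (V_up−V_dn)/(S_up−S_dn) = (23.0546−20.7225)/(48.3000−31.2800) = 0.1370. V = [p*·23.0546 + (1−p*)·20.7225]/1.01 = 22.5767. B = V − Δ·S = 16.2738.
Self-financing check: at every node Δ·S+B equals the discounted successor values.

(0,0): Delta=0.1370 Bond=16.2738
(1,0): Delta=-1.4464 Bond=65.9657
(1,1): Delta=0.2613 Bond=10.4330
V0=22.5767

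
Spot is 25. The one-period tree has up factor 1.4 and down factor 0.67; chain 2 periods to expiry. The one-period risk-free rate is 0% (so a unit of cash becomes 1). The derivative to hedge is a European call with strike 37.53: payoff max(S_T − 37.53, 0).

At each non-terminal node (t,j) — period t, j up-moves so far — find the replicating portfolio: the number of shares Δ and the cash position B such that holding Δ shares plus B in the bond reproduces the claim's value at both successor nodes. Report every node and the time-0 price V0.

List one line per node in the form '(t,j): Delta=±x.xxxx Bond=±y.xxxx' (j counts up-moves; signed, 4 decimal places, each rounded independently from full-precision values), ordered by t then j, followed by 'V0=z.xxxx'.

(0,0): Delta=0.2841 Bond=-4.7589
(1,0): Delta=0.0000 Bond=0.0000
(1,1): Delta=0.4489 Bond=-10.5273
V0=2.3439

No-arbitrage ⇒ martingale measure with p* = (R−d)/(u−d) = 0.4521.
At expiry t=2: V(2,0)=0.0000, V(2,1)=0.0000, V(2,2)=11.4700
(1,0): S=16.7500. Δ = (V_up−V_dn)/(S_up−S_dn) = (0.0000−0.0000)/(23.4500−11.2225) = 0.0000. V = [p*·0.0000 + (1−p*)·0.0000]/1 = 0.0000. B = V − Δ·S = 0.0000.
(1,1): S=35.0000. Δ = (V_up−V_dn)/(S_up−S_dn) = (11.4700−0.0000)/(49.0000−23.4500) = 0.4489. V = [p*·11.4700 + (1−p*)·0.0000]/1 = 5.1851. B = V − Δ·S = -10.5273.
(0,0): S=25.0000. Δ = (V_up−V_dn)/(S_up−S_dn) = (5.1851−0.0000)/(35.0000−16.7500) = 0.2841. V = [p*·5.1851 + (1−p*)·0.0000]/1 = 2.3439. B = V − Δ·S = -4.7589.
Self-financing check: at every node Δ·S+B equals the discounted successor values.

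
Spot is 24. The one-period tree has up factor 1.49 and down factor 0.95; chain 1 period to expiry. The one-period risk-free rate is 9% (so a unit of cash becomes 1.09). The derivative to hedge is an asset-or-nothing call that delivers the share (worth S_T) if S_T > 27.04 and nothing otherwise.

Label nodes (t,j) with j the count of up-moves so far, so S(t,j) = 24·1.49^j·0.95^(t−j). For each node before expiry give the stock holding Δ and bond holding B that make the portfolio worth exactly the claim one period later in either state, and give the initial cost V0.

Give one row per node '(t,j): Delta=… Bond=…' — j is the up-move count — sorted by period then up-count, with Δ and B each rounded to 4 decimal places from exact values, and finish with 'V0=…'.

(0,0): Delta=2.7593 Bond=-57.7166
V0=8.5056

Risk-neutral probability p* = (R−d)/(u−d) = (1.09−0.95)/(1.49−0.95) = 0.2593.
Terminal values V(1,·): V(1,0)=0.0000, V(1,1)=35.7600
(0,0): S=24.0000. Δ = (V_up−V_dn)/(S_up−S_dn) = (35.7600−0.0000)/(35.7600−22.8000) = 2.7593. V = [p*·35.7600 + (1−p*)·0.0000]/1.09 = 8.5056. B = V − Δ·S = -57.7166.
Each (Δ,B) replicates both successor values, so the strategy is self-financing and V0 is arbitrage-free.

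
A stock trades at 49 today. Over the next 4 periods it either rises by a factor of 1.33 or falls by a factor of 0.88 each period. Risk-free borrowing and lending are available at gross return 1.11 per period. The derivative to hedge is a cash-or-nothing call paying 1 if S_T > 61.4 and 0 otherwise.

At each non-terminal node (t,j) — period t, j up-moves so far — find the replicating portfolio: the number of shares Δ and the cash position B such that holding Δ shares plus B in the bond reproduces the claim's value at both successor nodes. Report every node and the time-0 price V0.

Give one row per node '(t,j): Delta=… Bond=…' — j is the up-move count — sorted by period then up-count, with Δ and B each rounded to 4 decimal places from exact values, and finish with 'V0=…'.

Under the risk-neutral measure, an up-move has probability p* = (R−d)/(u−d) = 0.5111 and values discount at R = 1.11.
Payoff layer (t=4): V(4,0)=0.0000, V(4,1)=0.0000, V(4,2)=1.0000, V(4,3)=1.0000, V(4,4)=1.0000
Node (3,0) S=33.3921: V=(p*·0.0000+(1−p*)·0.0000)/1.11=0.0000; Δ=(0.0000−0.0000)/(44.4115−29.3851)=0.0000; B=V−Δ·S=0.0000
Node (3,1) S=50.4676: V=(p*·1.0000+(1−p*)·0.0000)/1.11=0.4605; Δ=(1.0000−0.0000)/(67.1220−44.4115)=0.0440; B=V−Δ·S=-1.7618
Node (3,2) S=76.2750: V=(p*·1.0000+(1−p*)·1.0000)/1.11=0.9009; Δ=(1.0000−1.0000)/(101.4457−67.1220)=0.0000; B=V−Δ·S=0.9009
Node (3,3) S=115.2792: V=(p*·1.0000+(1−p*)·1.0000)/1.11=0.9009; Δ=(1.0000−1.0000)/(153.3214−101.4457)=0.0000; B=V−Δ·S=0.9009
Node (2,0) S=37.9456: V=(p*·0.4605+(1−p*)·0.0000)/1.11=0.2120; Δ=(0.4605−0.0000)/(50.4676−33.3921)=0.0270; B=V−Δ·S=-0.8112
Node (2,1) S=57.3496: V=(p*·0.9009+(1−p*)·0.4605)/1.11=0.6176; Δ=(0.9009−0.4605)/(76.2750−50.4676)=0.0171; B=V−Δ·S=-0.3611
Node (2,2) S=86.6761: V=(p*·0.9009+(1−p*)·0.9009)/1.11=0.8116; Δ=(0.9009−0.9009)/(115.2792−76.2750)=0.0000; B=V−Δ·S=0.8116
Node (1,0) S=43.1200: V=(p*·0.6176+(1−p*)·0.2120)/1.11=0.3778; Δ=(0.6176−0.2120)/(57.3496−37.9456)=0.0209; B=V−Δ·S=-0.5236
Node (1,1) S=65.1700: V=(p*·0.8116+(1−p*)·0.6176)/1.11=0.6458; Δ=(0.8116−0.6176)/(86.6761−57.3496)=0.0066; B=V−Δ·S=0.2147
Node (0,0) S=49.0000: V=(p*·0.6458+(1−p*)·0.3778)/1.11=0.4637; Δ=(0.6458−0.3778)/(65.1700−43.1200)=0.0122; B=V−Δ·S=-0.1318
Root portfolio cost Δ·49+B reproduces V0=0.4637.

(0,0): Delta=0.0122 Bond=-0.1318
(1,0): Delta=0.0209 Bond=-0.5236
(1,1): Delta=0.0066 Bond=0.2147
(2,0): Delta=0.0270 Bond=-0.8112
(2,1): Delta=0.0171 Bond=-0.3611
(2,2): Delta=0.0000 Bond=0.8116
(3,0): Delta=0.0000 Bond=0.0000
(3,1): Delta=0.0440 Bond=-1.7618
(3,2): Delta=0.0000 Bond=0.9009
(3,3): Delta=0.0000 Bond=0.9009
V0=0.4637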